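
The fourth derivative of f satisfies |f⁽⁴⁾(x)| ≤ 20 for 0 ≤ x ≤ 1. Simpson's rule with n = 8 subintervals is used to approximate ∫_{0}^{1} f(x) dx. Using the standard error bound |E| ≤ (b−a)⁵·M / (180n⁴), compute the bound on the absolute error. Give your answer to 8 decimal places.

0.00002713

|E| ≤ (1)⁵·20 / (180·8⁴) = 20/737280 = 0.00002713.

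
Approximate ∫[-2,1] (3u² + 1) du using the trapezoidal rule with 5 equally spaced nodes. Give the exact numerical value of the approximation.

h = (1 − (-2))/4 = 0.75.
Nodes u₀,…,u₄ = -2, -1.25, -0.5, 0.25, 1.
f(u) = 3u² + 1: f₀=13, f₁=5.6875, f₂=1.75, f₃=1.1875, f₄=4.
(h/2)·[f₀ + 2f₁ + 2f₂ + 2f₃ + f₄] = 0.375·(34.25) = 12.84375.

12.84375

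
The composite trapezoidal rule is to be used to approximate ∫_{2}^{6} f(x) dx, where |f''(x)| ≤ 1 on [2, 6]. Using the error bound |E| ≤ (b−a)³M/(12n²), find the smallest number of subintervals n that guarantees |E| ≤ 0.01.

Need 64/(12n²) ≤ 0.01.
n² ≥ 64/(12·0.01) = 533.333 ⇒ n ≥ 23.0940, so the smallest n is 24.

24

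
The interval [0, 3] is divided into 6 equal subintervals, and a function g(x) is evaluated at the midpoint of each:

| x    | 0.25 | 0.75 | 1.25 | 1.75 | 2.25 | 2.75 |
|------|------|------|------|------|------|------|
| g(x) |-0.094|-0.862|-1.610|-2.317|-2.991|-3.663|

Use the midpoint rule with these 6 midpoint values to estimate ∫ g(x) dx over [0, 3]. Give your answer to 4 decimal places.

h = 0.5, n = 6.
h·[y(m₁) + y(m₂) + y(m₃) + y(m₄) + y(m₅) + y(m₆)] = 0.5·(-11.537) = -5.7685.

-5.7685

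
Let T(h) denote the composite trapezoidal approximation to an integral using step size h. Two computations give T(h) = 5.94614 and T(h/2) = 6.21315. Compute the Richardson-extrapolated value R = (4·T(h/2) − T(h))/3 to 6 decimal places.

6.302153

R = (4·T(h/2) − T(h)) / 3 = (4·6.21315 − 5.94614)/3 = (18.90646)/3 = 6.302153.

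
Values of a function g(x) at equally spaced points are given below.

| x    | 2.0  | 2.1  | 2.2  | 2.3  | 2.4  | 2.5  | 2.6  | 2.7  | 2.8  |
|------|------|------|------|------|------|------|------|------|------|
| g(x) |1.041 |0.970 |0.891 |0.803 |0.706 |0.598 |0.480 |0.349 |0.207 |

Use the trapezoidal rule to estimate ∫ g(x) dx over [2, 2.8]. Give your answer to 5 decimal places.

0.54210

h = 0.1, n = 8.
(h/2)·[y₀ + 2y₁ + 2y₂ + 2y₃ + 2y₄ + 2y₅ + 2y₆ + 2y₇ + y₈] = 0.05·(10.842) = 0.54210.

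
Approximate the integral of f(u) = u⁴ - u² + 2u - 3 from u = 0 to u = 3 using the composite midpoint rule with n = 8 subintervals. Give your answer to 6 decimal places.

39.004074

h = (3 − 0)/8 = 0.375.
Midpoints m₁,…,m₈ = 0.1875, 0.5625, 0.9375, 1.3125, 1.6875, 2.0625, 2.4375, 2.8125.
f(m₁)=-2.6589202880859375, f(m₂)=-2.0912933349609375, f(m₃)=-1.2314300537109375, f(m₄)=0.8698883056640625, f(m₅)=5.6364898681640625, f(m₆)=14.9668121337890625, f(m₇)=31.2339019775390625, f(m₈)=57.2854156494140625.
h·[f(m₁) + f(m₂) + f(m₃) + f(m₄) + f(m₅) + f(m₆) + f(m₇) + f(m₈)] = 0.375·(104.0108642578125) = 39.004074.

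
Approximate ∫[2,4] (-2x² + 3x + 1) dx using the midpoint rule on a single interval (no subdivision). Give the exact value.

-16

M = (b−a)·f(3) = 2·(-8) = -16.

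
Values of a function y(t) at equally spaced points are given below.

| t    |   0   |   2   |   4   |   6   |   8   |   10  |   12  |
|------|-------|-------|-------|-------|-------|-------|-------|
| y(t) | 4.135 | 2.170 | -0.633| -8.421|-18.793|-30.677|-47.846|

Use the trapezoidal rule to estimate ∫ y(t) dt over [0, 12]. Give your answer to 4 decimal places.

-156.4190

h = 2, n = 6.
(h/2)·[y₀ + 2y₁ + 2y₂ + 2y₃ + 2y₄ + 2y₅ + y₆] = 1·(-156.419) = -156.4190.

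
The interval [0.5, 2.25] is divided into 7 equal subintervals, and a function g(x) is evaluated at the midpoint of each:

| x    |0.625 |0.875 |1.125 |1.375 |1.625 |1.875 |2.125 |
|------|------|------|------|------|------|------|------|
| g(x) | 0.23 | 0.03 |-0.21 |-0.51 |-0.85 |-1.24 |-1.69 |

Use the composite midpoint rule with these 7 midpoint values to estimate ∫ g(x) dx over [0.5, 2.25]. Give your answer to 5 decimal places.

-1.06000

h = 0.25, n = 7.
h·[y(m₁) + y(m₂) + y(m₃) + y(m₄) + y(m₅) + y(m₆) + y(m₇)] = 0.25·(-4.24) = -1.06000.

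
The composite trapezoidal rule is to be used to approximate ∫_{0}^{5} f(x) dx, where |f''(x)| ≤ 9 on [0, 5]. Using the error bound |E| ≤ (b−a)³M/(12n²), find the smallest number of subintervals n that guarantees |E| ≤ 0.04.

Need 1125/(12n²) ≤ 0.04.
n² ≥ 1125/(12·0.04) = 2343.75 ⇒ n ≥ 48.4123, so the smallest n is 49.

49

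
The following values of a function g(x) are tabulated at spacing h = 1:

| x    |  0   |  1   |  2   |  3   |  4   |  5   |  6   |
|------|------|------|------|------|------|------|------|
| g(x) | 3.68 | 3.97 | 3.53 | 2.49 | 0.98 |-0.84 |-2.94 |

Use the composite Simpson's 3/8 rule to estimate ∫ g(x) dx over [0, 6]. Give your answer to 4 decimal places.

10.7400

h = 1, n = 6.
(3h/8)·[y₀ + 3y₁ + 3y₂ + 2y₃ + 3y₄ + 3y₅ + y₆] = 0.375·(28.64) = 10.7400.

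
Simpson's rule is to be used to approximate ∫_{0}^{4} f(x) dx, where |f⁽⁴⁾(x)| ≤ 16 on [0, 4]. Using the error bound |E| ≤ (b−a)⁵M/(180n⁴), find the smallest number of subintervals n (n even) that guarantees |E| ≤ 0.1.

Need 16384/(180n⁴) ≤ 0.1.
n⁴ ≥ 16384/(180·0.1) = 910.222 ⇒ n ≥ 5.4927, so the smallest even n is 6. (n must be even for Simpson's rule.)

6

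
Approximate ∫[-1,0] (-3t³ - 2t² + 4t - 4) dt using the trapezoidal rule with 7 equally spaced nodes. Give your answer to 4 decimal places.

h = (0 − (-1))/6 = 0.166667.
Nodes t₀,…,t₆ = -1, -0.833333, -0.666667, -0.5, -0.333333, -0.166667, 0.
f(t) = -3t³ - 2t² + 4t - 4: f₀=-7, f₁=-6.986111, f₂=-6.666667, f₃=-6.125, f₄=-5.444444, f₅=-4.708333, f₆=-4.
(h/2)·[f₀ + 2f₁ + 2f₂ + 2f₃ + 2f₄ + 2f₅ + f₆] = 0.083333·(-70.861111) = -5.9051.

-5.9051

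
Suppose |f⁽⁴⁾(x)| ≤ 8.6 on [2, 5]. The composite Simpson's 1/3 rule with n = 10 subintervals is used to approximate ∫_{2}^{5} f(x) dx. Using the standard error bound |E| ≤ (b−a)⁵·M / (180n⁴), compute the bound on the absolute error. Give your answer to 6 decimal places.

0.001161

|E| ≤ (3)⁵·8.6 / (180·10⁴) = 2089.8/1800000 = 0.001161.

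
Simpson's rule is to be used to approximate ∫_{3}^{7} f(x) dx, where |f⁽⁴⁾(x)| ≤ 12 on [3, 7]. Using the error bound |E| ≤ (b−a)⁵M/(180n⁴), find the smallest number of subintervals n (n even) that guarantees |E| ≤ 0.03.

8

Need 12288/(180n⁴) ≤ 0.03.
n⁴ ≥ 12288/(180·0.03) = 2275.56 ⇒ n ≥ 6.9067, so the smallest even n is 8. (n must be even for Simpson's rule.)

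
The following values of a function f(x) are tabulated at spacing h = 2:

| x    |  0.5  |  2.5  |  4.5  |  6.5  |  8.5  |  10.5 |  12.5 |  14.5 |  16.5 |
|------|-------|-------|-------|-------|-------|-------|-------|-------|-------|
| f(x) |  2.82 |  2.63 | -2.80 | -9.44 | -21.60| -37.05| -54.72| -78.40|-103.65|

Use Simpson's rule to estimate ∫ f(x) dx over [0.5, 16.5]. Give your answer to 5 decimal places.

-498.74000

h = 2, n = 8.
(h/3)·[y₀ + 4y₁ + 2y₂ + 4y₃ + 2y₄ + 4y₅ + 2y₆ + 4y₇ + y₈] = 0.666667·(-748.11) = -498.74000.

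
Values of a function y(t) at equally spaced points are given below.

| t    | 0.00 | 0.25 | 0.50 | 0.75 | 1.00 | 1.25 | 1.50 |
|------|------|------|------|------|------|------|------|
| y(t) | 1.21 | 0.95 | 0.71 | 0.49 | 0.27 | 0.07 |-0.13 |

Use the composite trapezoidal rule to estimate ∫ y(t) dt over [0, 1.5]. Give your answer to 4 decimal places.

h = 0.25, n = 6.
(h/2)·[y₀ + 2y₁ + 2y₂ + 2y₃ + 2y₄ + 2y₅ + y₆] = 0.125·(6.06) = 0.7575.

0.7575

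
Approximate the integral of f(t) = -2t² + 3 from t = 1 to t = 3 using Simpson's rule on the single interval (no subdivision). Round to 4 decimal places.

-11.3333

S = (b−a)/6 · [f(1) + 4f(2) + f(3)] = 0.333333·[1 + 4·(-5) + (-15)] = -11.3333.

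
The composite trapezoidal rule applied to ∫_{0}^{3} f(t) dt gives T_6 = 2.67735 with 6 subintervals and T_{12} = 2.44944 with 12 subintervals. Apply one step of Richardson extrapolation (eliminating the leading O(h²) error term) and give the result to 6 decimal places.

R = (4·T_{12} − T_6) / 3 = (4·2.44944 − 2.67735)/3 = (7.12041)/3 = 2.373470.

2.373470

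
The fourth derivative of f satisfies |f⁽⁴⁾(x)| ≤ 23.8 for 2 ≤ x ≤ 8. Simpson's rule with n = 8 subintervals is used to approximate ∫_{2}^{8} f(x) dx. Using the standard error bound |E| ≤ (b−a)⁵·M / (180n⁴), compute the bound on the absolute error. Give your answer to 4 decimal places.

|E| ≤ (6)⁵·23.8 / (180·8⁴) = 185068.8/737280 = 0.2510.

0.2510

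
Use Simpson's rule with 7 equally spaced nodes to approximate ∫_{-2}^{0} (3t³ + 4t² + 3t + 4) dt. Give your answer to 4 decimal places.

0.6667

h = (0 − (-2))/6 = 0.333333.
Nodes t₀,…,t₆ = -2, -1.666667, -1.333333, -1, -0.666667, -0.333333, 0.
f(t) = 3t³ + 4t² + 3t + 4: f₀=-10, f₁=-3.777778, f₂=0, f₃=2, f₄=2.888889, f₅=3.333333, f₆=4.
(h/3)·[f₀ + 4f₁ + 2f₂ + 4f₃ + 2f₄ + 4f₅ + f₆] = 0.111111·(6) = 0.6667.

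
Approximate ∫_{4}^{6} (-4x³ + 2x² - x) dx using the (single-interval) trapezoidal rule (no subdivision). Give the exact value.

-1026

T = (b−a)/2 · [f(4) + f(6)] = 1·[(-228) + (-798)] = -1026.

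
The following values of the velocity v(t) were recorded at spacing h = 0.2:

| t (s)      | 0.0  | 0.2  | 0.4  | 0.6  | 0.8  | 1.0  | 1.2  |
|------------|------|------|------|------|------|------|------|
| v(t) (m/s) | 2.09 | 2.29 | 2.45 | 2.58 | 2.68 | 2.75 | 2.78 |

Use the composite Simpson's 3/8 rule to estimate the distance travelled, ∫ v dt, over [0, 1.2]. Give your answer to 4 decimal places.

h = 0.2, n = 6.
(3h/8)·[y₀ + 3y₁ + 3y₂ + 2y₃ + 3y₄ + 3y₅ + y₆] = 0.075·(40.54) = 3.0405.

3.0405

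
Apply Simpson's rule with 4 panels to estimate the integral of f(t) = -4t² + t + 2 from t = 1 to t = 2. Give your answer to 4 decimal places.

h = (2 − 1)/4 = 0.25.
Nodes t₀,…,t₄ = 1, 1.25, 1.5, 1.75, 2.
f(t) = -4t² + t + 2: f₀=-1, f₁=-3, f₂=-5.5, f₃=-8.5, f₄=-12.
(h/3)·[f₀ + 4f₁ + 2f₂ + 4f₃ + f₄] = 0.083333·(-70) = -5.8333.

-5.8333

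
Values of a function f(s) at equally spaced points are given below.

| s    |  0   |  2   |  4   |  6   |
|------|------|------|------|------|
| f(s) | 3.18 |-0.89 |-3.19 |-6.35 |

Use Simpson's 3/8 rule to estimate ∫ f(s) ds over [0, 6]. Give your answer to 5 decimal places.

h = 2, n = 3.
(3h/8)·[y₀ + 3y₁ + 3y₂ + y₃] = 0.75·(-15.41) = -11.55750.

-11.55750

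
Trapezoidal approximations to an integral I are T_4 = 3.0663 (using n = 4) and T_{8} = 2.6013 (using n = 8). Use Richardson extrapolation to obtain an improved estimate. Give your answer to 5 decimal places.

2.44630

R = (4·T_{8} − T_4) / 3 = (4·2.6013 − 3.0663)/3 = (7.3389)/3 = 2.44630.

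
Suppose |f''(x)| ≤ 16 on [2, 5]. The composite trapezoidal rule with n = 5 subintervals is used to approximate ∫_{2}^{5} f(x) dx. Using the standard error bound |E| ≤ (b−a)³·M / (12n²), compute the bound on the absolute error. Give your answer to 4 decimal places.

1.4400

|E| ≤ (3)³·16 / (12·5²) = 432/300 = 1.4400.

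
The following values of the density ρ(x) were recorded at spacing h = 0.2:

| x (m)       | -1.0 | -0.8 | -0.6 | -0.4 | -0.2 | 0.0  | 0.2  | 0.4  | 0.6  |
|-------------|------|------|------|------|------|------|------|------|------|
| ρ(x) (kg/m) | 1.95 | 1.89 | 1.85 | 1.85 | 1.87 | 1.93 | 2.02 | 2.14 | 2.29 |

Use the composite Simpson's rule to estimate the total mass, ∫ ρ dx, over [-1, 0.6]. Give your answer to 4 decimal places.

h = 0.2, n = 8.
(h/3)·[y₀ + 4y₁ + 2y₂ + 4y₃ + 2y₄ + 4y₅ + 2y₆ + 4y₇ + y₈] = 0.066667·(46.96) = 3.1307.

3.1307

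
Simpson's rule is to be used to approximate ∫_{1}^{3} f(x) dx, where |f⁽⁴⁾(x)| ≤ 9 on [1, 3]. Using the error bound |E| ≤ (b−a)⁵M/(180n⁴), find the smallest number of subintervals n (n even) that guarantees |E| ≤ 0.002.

6

Need 288/(180n⁴) ≤ 0.002.
n⁴ ≥ 288/(180·0.002) = 800 ⇒ n ≥ 5.3183, so the smallest even n is 6. (n must be even for Simpson's rule.)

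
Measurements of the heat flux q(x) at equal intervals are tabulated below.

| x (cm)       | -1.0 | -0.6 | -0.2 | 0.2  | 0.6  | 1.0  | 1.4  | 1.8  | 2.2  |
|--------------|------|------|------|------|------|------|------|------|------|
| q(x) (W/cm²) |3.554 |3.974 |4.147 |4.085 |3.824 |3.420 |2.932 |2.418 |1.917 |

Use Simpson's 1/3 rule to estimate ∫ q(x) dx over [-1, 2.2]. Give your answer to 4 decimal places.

11.0487

h = 0.4, n = 8.
(h/3)·[y₀ + 4y₁ + 2y₂ + 4y₃ + 2y₄ + 4y₅ + 2y₆ + 4y₇ + y₈] = 0.133333·(82.865) = 11.0487.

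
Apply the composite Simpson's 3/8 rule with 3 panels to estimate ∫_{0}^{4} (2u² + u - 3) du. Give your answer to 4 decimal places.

h = (4 − 0)/3 = 1.333333.
Nodes u₀,…,u₃ = 0, 1.333333, 2.666667, 4.
f(u) = 2u² + u - 3: f₀=-3, f₁=1.888889, f₂=13.888889, f₃=33.
(3h/8)·[f₀ + 3f₁ + 3f₂ + f₃] = 0.5·(77.333333) = 38.6667.

38.6667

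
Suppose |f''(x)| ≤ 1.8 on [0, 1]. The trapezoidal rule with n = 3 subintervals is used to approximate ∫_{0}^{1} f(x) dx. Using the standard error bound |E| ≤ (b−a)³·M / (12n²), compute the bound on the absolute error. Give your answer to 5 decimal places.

|E| ≤ (1)³·1.8 / (12·3²) = 1.8/108 = 0.01667.

0.01667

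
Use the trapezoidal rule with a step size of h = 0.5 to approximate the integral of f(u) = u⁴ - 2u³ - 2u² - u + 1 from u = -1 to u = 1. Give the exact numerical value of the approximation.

1.0625

h = (1 − (-1))/4 = 0.5.
Nodes u₀,…,u₄ = -1, -0.5, 0, 0.5, 1.
f(u) = u⁴ - 2u³ - 2u² - u + 1: f₀=3, f₁=1.3125, f₂=1, f₃=-0.1875, f₄=-3.
(h/2)·[f₀ + 2f₁ + 2f₂ + 2f₃ + f₄] = 0.25·(4.25) = 1.0625.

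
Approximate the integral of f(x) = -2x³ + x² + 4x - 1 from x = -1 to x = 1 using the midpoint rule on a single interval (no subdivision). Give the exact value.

-2

M = (b−a)·f(0) = 2·(-1) = -2.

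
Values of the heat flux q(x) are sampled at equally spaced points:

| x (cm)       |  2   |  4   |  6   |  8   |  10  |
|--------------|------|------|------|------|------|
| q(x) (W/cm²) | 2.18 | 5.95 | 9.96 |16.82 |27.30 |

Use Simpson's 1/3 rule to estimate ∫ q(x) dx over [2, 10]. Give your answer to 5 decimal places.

93.65333

h = 2, n = 4.
(h/3)·[y₀ + 4y₁ + 2y₂ + 4y₃ + y₄] = 0.666667·(140.48) = 93.65333.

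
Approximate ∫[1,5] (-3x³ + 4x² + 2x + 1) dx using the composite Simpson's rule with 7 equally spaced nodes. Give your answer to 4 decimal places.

h = (5 − 1)/6 = 0.666667.
Nodes x₀,…,x₆ = 1, 1.666667, 2.333333, 3, 3.666667, 4.333333, 5.
f(x) = -3x³ + 4x² + 2x + 1: f₀=4, f₁=1.555556, f₂=-10.666667, f₃=-38, f₄=-85.777778, f₅=-159.333333, f₆=-264.
(h/3)·[f₀ + 4f₁ + 2f₂ + 4f₃ + 2f₄ + 4f₅ + f₆] = 0.222222·(-1236) = -274.6667.

-274.6667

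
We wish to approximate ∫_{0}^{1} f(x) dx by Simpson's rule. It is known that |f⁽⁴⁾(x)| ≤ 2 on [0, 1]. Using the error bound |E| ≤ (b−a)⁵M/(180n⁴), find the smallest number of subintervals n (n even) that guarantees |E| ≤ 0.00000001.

Need 2/(180n⁴) ≤ 0.00000001.
n⁴ ≥ 2/(180·0.00000001) = 1.11111e+06 ⇒ n ≥ 32.4668, so the smallest even n is 34. (n must be even for Simpson's rule.)

34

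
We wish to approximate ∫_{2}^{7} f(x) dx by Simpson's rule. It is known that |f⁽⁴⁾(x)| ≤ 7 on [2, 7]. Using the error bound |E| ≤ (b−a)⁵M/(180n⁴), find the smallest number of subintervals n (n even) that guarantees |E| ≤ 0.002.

16

Need 21875/(180n⁴) ≤ 0.002.
n⁴ ≥ 21875/(180·0.002) = 60763.9 ⇒ n ≥ 15.7004, so the smallest even n is 16. (n must be even for Simpson's rule.)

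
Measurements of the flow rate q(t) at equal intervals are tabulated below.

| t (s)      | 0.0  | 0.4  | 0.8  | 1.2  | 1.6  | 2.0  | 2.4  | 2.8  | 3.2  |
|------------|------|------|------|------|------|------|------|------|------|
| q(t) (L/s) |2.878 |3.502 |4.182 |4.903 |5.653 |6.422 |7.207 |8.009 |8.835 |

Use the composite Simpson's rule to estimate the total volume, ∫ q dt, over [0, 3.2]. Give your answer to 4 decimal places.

h = 0.4, n = 8.
(h/3)·[y₀ + 4y₁ + 2y₂ + 4y₃ + 2y₄ + 4y₅ + 2y₆ + 4y₇ + y₈] = 0.133333·(137.141) = 18.2855.

18.2855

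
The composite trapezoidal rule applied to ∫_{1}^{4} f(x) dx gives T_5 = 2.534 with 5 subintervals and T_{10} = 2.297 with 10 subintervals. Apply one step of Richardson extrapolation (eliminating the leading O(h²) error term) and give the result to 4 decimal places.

R = (4·T_{10} − T_5) / 3 = (4·2.297 − 2.534)/3 = (6.654)/3 = 2.2180.

2.2180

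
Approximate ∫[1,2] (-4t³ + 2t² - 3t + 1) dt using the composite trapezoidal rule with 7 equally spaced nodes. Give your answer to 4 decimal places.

h = (2 − 1)/6 = 0.166667.
Nodes t₀,…,t₆ = 1, 1.166667, 1.333333, 1.5, 1.666667, 1.833333, 2.
f(t) = -4t³ + 2t² - 3t + 1: f₀=-4, f₁=-6.129630, f₂=-8.925926, f₃=-12.5, f₄=-16.962963, f₅=-22.425926, f₆=-29.
(h/2)·[f₀ + 2f₁ + 2f₂ + 2f₃ + 2f₄ + 2f₅ + f₆] = 0.083333·(-166.888889) = -13.9074.

-13.9074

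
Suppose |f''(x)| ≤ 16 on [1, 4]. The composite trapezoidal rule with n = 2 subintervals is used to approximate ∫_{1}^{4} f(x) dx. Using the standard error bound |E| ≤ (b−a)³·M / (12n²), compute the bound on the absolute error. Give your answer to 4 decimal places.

|E| ≤ (3)³·16 / (12·2²) = 432/48 = 9.0000.

9.0000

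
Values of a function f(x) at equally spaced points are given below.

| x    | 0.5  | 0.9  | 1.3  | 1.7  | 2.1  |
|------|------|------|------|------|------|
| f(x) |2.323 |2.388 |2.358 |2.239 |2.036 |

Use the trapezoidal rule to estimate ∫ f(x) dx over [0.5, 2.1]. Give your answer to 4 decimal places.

h = 0.4, n = 4.
(h/2)·[y₀ + 2y₁ + 2y₂ + 2y₃ + y₄] = 0.2·(18.329) = 3.6658.

3.6658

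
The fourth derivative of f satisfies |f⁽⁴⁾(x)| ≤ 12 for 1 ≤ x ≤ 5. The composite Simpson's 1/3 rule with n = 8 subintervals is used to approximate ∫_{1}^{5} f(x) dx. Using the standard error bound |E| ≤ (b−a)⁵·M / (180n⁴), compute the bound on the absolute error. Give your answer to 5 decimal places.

|E| ≤ (4)⁵·12 / (180·8⁴) = 12288/737280 = 0.01667.

0.01667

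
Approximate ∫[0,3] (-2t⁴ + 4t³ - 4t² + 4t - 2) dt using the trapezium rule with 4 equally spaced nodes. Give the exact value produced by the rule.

-51

h = (3 − 0)/3 = 1.
Nodes t₀,…,t₃ = 0, 1, 2, 3.
f(t) = -2t⁴ + 4t³ - 4t² + 4t - 2: f₀=-2, f₁=0, f₂=-10, f₃=-80.
(h/2)·[f₀ + 2f₁ + 2f₂ + f₃] = 0.5·(-102) = -51.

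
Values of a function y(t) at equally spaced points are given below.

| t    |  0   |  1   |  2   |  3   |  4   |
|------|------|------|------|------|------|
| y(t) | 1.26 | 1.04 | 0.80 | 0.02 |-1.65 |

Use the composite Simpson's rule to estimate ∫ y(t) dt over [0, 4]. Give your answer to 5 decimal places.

h = 1, n = 4.
(h/3)·[y₀ + 4y₁ + 2y₂ + 4y₃ + y₄] = 0.333333·(5.45) = 1.81667.

1.81667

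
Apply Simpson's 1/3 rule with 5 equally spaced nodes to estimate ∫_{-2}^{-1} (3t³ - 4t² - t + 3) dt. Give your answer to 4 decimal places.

-16.0833

h = (-1 − (-2))/4 = 0.25.
Nodes t₀,…,t₄ = -2, -1.75, -1.5, -1.25, -1.
f(t) = 3t³ - 4t² - t + 3: f₀=-35, f₁=-23.578125, f₂=-14.625, f₃=-7.859375, f₄=-3.
(h/3)·[f₀ + 4f₁ + 2f₂ + 4f₃ + f₄] = 0.083333·(-193) = -16.0833.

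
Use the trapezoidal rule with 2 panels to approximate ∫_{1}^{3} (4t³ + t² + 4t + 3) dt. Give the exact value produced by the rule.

119

h = (3 − 1)/2 = 1.
Nodes t₀,…,t₂ = 1, 2, 3.
f(t) = 4t³ + t² + 4t + 3: f₀=12, f₁=47, f₂=132.
(h/2)·[f₀ + 2f₁ + f₂] = 0.5·(238) = 119.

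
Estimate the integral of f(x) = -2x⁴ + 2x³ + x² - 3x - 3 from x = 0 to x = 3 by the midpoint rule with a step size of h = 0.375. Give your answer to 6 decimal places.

h = (3 − 0)/8 = 0.375.
Midpoints m₁,…,m₈ = 0.1875, 0.5625, 0.9375, 1.3125, 1.6875, 2.0625, 2.4375, 2.8125.
f(m₁)=-3.516632080078125, f(m₂)=-4.215362548828125, f(m₃)=-4.830596923828125, f(m₄)=-6.627960205078125, f(m₅)=-11.822296142578125, f(m₆)=-23.577667236328125, f(m₇)=-46.007354736328125, f(m₈)=-84.173858642578125.
h·[f(m₁) + f(m₂) + f(m₃) + f(m₄) + f(m₅) + f(m₆) + f(m₇) + f(m₈)] = 0.375·(-184.771728515625) = -69.289398.

-69.289398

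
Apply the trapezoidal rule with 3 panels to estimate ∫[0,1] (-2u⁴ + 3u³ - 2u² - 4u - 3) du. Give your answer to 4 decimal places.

-5.3436

h = (1 − 0)/3 = 0.333333.
Nodes u₀,…,u₃ = 0, 0.333333, 0.666667, 1.
f(u) = -2u⁴ + 3u³ - 2u² - 4u - 3: f₀=-3, f₁=-4.469136, f₂=-6.061728, f₃=-8.
(h/2)·[f₀ + 2f₁ + 2f₂ + f₃] = 0.166667·(-32.061728) = -5.3436.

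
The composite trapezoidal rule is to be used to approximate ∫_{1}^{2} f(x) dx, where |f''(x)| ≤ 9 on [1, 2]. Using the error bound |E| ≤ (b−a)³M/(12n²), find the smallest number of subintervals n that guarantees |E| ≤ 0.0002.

Need 9/(12n²) ≤ 0.0002.
n² ≥ 9/(12·0.0002) = 3750 ⇒ n ≥ 61.2372, so the smallest n is 62.

62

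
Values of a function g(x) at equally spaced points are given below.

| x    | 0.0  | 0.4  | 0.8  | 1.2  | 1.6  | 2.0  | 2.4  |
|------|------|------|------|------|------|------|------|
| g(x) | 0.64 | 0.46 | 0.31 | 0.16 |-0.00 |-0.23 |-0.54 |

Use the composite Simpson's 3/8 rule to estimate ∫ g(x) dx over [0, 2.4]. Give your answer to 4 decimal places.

0.3060

h = 0.4, n = 6.
(3h/8)·[y₀ + 3y₁ + 3y₂ + 2y₃ + 3y₄ + 3y₅ + y₆] = 0.15·(2.04) = 0.3060.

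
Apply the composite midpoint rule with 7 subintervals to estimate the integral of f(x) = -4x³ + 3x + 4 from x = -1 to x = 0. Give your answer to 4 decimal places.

3.4898

h = (0 − (-1))/7 = 0.142857.
Midpoints m₁,…,m₇ = -0.928571, -0.785714, -0.642857, -0.5, -0.357143, -0.214286, -0.071429.
f(m₁)=4.416910, f(m₂)=3.583090, f(m₃)=3.134111, f(m₄)=3, f(m₅)=3.110787, f(m₆)=3.396501, f(m₇)=3.787172.
h·[f(m₁) + f(m₂) + f(m₃) + f(m₄) + f(m₅) + f(m₆) + f(m₇)] = 0.142857·(24.428571) = 3.4898.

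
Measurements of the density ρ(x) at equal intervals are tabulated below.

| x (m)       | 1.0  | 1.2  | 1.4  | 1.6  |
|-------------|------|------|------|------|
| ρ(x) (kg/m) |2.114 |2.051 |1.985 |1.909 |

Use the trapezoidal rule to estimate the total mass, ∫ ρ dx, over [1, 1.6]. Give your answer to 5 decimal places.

h = 0.2, n = 3.
(h/2)·[y₀ + 2y₁ + 2y₂ + y₃] = 0.1·(12.095) = 1.20950.

1.20950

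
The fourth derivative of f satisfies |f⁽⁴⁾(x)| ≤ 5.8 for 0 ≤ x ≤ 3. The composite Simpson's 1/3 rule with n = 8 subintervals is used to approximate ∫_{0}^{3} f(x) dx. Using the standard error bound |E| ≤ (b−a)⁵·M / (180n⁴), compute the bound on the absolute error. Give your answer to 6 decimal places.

0.001912

|E| ≤ (3)⁵·5.8 / (180·8⁴) = 1409.4/737280 = 0.001912.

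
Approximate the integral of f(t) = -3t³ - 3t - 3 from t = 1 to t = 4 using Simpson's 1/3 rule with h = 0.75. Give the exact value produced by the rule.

h = (4 − 1)/4 = 0.75.
Nodes t₀,…,t₄ = 1, 1.75, 2.5, 3.25, 4.
f(t) = -3t³ - 3t - 3: f₀=-9, f₁=-24.328125, f₂=-57.375, f₃=-115.734375, f₄=-207.
(h/3)·[f₀ + 4f₁ + 2f₂ + 4f₃ + f₄] = 0.25·(-891) = -222.75.

-222.75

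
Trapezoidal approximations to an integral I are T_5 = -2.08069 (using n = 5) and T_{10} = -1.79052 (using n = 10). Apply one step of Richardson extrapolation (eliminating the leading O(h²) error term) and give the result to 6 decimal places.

R = (4·T_{10} − T_5) / 3 = (4·(-1.79052) − (-2.08069))/3 = (-5.08139)/3 = -1.693797.

-1.693797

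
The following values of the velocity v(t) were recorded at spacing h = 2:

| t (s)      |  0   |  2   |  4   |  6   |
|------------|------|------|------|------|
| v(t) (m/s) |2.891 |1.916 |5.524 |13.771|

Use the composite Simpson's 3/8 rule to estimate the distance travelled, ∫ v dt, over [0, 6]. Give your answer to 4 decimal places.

29.2365

h = 2, n = 3.
(3h/8)·[y₀ + 3y₁ + 3y₂ + y₃] = 0.75·(38.982) = 29.2365.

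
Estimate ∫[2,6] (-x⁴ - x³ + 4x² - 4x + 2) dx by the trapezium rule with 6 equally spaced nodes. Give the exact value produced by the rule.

-1695.19872

h = (6 − 2)/5 = 0.8.
Nodes x₀,…,x₅ = 2, 2.8, 3.6, 4.4, 5.2, 6.
f(x) = -x⁴ - x³ + 4x² - 4x + 2: f₀=-14, f₁=-61.2576, f₂=-175.1776, f₃=-398.1536, f₄=-782.4096, f₅=-1390.
(h/2)·[f₀ + 2f₁ + 2f₂ + 2f₃ + 2f₄ + f₅] = 0.4·(-4237.9968) = -1695.19872.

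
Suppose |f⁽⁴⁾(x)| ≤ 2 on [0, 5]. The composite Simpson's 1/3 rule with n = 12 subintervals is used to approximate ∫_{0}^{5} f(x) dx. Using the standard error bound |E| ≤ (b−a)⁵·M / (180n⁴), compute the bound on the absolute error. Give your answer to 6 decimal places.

|E| ≤ (5)⁵·2 / (180·12⁴) = 6250/3732480 = 0.001674.

0.001674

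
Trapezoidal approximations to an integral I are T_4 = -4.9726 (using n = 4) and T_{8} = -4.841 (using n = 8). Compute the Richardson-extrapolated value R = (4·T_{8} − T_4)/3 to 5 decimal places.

R = (4·T_{8} − T_4) / 3 = (4·(-4.841) − (-4.9726))/3 = (-14.3914)/3 = -4.79713.

-4.79713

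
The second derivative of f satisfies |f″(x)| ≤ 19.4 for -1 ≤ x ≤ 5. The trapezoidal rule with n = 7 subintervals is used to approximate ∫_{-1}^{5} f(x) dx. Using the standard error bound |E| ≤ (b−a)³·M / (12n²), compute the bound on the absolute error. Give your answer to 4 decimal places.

7.1265

|E| ≤ (6)³·19.4 / (12·7²) = 4190.4/588 = 7.1265.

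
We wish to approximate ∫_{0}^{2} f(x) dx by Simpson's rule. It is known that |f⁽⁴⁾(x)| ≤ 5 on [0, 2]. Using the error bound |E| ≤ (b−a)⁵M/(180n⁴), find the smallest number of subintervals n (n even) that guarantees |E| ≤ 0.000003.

Need 160/(180n⁴) ≤ 0.000003.
n⁴ ≥ 160/(180·0.000003) = 296296 ⇒ n ≥ 23.3309, so the smallest even n is 24. (n must be even for Simpson's rule.)

24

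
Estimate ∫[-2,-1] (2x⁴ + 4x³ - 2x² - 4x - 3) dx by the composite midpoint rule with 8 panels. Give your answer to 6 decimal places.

-4.277069

h = (-1 − (-2))/8 = 0.125.
Midpoints m₁,…,m₈ = -1.9375, -1.8125, -1.6875, -1.5625, -1.4375, -1.3125, -1.1875, -1.0625.
f(m₁)=-3.666961669921875, f(m₂)=-4.553192138671875, f(m₃)=-4.948699951171875, f(m₄)=-4.970672607421875, f(m₅)=-4.724578857421875, f(m₆)=-4.304168701171875, f(m₇)=-3.791473388671875, f(m₈)=-3.256805419921875.
h·[f(m₁) + f(m₂) + f(m₃) + f(m₄) + f(m₅) + f(m₆) + f(m₇) + f(m₈)] = 0.125·(-34.216552734375) = -4.277069.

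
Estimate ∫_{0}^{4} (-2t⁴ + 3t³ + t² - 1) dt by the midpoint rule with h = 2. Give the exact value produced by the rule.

-144

h = (4 − 0)/2 = 2.
Midpoints m₁,…,m₂ = 1, 3.
f(m₁)=1, f(m₂)=-73.
h·[f(m₁) + f(m₂)] = 2·(-72) = -144.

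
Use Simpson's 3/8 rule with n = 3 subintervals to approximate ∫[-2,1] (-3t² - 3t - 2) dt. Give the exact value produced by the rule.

-10.5

h = (1 − (-2))/3 = 1.
Nodes t₀,…,t₃ = -2, -1, 0, 1.
f(t) = -3t² - 3t - 2: f₀=-8, f₁=-2, f₂=-2, f₃=-8.
(3h/8)·[f₀ + 3f₁ + 3f₂ + f₃] = 0.375·(-28) = -10.5.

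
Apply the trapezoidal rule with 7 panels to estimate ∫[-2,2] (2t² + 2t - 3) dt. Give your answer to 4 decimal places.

-0.8980

h = (2 − (-2))/7 = 0.571429.
Nodes t₀,…,t₇ = -2, -1.428571, -0.857143, -0.285714, 0.285714, 0.857143, 1.428571, 2.
f(t) = 2t² + 2t - 3: f₀=1, f₁=-1.775510, f₂=-3.244898, f₃=-3.408163, f₄=-2.265306, f₅=0.183673, f₆=3.938776, f₇=9.
(h/2)·[f₀ + 2f₁ + 2f₂ + 2f₃ + 2f₄ + 2f₅ + 2f₆ + f₇] = 0.285714·(-3.142857) = -0.8980.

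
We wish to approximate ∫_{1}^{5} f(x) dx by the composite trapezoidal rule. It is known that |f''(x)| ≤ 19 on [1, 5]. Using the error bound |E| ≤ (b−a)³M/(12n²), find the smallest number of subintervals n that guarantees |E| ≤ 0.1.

32

Need 1216/(12n²) ≤ 0.1.
n² ≥ 1216/(12·0.1) = 1013.33 ⇒ n ≥ 31.8329, so the smallest n is 32.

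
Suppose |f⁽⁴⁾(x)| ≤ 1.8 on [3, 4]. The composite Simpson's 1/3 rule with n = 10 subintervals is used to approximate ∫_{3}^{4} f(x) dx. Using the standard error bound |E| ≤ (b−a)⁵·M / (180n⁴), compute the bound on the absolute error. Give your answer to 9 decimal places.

|E| ≤ (1)⁵·1.8 / (180·10⁴) = 1.8/1800000 = 0.000001000.

0.000001000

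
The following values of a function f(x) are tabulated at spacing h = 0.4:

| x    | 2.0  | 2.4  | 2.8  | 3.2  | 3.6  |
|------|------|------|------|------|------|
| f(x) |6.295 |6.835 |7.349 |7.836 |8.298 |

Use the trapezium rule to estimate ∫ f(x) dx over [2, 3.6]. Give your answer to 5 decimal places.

h = 0.4, n = 4.
(h/2)·[y₀ + 2y₁ + 2y₂ + 2y₃ + y₄] = 0.2·(58.633) = 11.72660.

11.72660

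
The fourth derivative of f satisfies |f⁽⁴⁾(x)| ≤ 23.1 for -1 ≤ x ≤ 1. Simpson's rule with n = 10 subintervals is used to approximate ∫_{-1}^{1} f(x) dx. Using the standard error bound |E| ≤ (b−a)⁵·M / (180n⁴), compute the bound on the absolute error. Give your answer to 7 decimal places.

|E| ≤ (2)⁵·23.1 / (180·10⁴) = 739.2/1800000 = 0.0004107.

0.0004107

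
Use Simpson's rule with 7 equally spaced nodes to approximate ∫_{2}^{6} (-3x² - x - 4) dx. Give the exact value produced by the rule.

-240

h = (6 − 2)/6 = 0.666667.
Nodes x₀,…,x₆ = 2, 2.666667, 3.333333, 4, 4.666667, 5.333333, 6.
f(x) = -3x² - x - 4: f₀=-18, f₁=-28, f₂=-40.666667, f₃=-56, f₄=-74, f₅=-94.666667, f₆=-118.
(h/3)·[f₀ + 4f₁ + 2f₂ + 4f₃ + 2f₄ + 4f₅ + f₆] = 0.222222·(-1080) = -240.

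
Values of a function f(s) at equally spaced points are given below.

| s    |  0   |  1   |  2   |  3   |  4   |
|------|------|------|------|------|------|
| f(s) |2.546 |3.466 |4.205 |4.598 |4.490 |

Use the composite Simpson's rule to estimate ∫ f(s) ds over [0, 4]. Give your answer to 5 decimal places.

15.90067

h = 1, n = 4.
(h/3)·[y₀ + 4y₁ + 2y₂ + 4y₃ + y₄] = 0.333333·(47.702) = 15.90067.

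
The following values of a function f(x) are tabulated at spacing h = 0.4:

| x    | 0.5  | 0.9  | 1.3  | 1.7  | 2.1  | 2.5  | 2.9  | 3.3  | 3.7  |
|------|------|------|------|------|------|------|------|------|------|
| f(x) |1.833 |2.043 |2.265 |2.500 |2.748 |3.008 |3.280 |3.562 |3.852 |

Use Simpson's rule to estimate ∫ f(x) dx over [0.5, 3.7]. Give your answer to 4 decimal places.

8.8964

h = 0.4, n = 8.
(h/3)·[y₀ + 4y₁ + 2y₂ + 4y₃ + 2y₄ + 4y₅ + 2y₆ + 4y₇ + y₈] = 0.133333·(66.723) = 8.8964.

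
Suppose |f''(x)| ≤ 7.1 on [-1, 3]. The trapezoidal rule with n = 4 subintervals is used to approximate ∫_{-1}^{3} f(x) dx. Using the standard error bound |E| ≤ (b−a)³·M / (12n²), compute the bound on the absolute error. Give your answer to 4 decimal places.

2.3667

|E| ≤ (4)³·7.1 / (12·4²) = 454.4/192 = 2.3667.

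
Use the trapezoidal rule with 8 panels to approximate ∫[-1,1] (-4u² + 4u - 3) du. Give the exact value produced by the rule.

-8.75

h = (1 − (-1))/8 = 0.25.
Nodes u₀,…,u₈ = -1, -0.75, -0.5, -0.25, 0, 0.25, 0.5, 0.75, 1.
f(u) = -4u² + 4u - 3: f₀=-11, f₁=-8.25, f₂=-6, f₃=-4.25, f₄=-3, f₅=-2.25, f₆=-2, f₇=-2.25, f₈=-3.
(h/2)·[f₀ + 2f₁ + 2f₂ + 2f₃ + 2f₄ + 2f₅ + 2f₆ + 2f₇ + f₈] = 0.125·(-70) = -8.75.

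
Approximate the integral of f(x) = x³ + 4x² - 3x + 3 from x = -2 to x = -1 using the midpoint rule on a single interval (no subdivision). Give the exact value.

M = (b−a)·f(-1.5) = 1·(13.125) = 13.125.

13.125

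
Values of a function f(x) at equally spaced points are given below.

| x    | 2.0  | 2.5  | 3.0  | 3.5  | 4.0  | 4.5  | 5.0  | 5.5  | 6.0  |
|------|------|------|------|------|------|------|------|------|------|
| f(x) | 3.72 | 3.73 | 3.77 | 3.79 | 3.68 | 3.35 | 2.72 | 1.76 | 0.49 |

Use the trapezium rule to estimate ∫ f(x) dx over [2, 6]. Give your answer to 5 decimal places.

12.45250

h = 0.5, n = 8.
(h/2)·[y₀ + 2y₁ + 2y₂ + 2y₃ + 2y₄ + 2y₅ + 2y₆ + 2y₇ + y₈] = 0.25·(49.81) = 12.45250.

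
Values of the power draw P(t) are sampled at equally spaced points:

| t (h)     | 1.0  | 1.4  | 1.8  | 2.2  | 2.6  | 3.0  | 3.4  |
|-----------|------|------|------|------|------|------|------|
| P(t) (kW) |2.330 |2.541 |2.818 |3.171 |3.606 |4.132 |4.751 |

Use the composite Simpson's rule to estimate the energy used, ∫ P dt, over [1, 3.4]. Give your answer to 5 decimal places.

7.90733

h = 0.4, n = 6.
(h/3)·[y₀ + 4y₁ + 2y₂ + 4y₃ + 2y₄ + 4y₅ + y₆] = 0.133333·(59.305) = 7.90733.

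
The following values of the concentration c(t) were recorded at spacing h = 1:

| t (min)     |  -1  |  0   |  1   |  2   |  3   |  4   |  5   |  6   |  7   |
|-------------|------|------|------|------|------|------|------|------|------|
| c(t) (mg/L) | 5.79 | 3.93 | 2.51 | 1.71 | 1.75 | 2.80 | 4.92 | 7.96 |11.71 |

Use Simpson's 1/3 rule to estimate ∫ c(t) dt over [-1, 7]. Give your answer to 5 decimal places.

h = 1, n = 8.
(h/3)·[y₀ + 4y₁ + 2y₂ + 4y₃ + 2y₄ + 4y₅ + 2y₆ + 4y₇ + y₈] = 0.333333·(101.46) = 33.82000.

33.82000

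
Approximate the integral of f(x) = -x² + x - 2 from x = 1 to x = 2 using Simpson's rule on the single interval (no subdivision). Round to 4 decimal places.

S = (b−a)/6 · [f(1) + 4f(1.5) + f(2)] = 0.166667·[(-2) + 4·(-2.75) + (-4)] = -2.8333.

-2.8333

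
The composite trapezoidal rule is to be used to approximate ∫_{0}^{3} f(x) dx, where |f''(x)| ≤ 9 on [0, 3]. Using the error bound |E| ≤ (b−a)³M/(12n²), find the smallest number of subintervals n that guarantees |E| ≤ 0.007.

Need 243/(12n²) ≤ 0.007.
n² ≥ 243/(12·0.007) = 2892.86 ⇒ n ≥ 53.7853, so the smallest n is 54.

54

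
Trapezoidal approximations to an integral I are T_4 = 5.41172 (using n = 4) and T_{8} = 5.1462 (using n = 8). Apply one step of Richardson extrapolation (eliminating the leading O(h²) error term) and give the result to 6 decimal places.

R = (4·T_{8} − T_4) / 3 = (4·5.1462 − 5.41172)/3 = (15.17308)/3 = 5.057693.

5.057693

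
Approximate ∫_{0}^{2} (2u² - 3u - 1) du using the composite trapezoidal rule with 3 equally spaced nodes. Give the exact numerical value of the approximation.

-2

h = (2 − 0)/2 = 1.
Nodes u₀,…,u₂ = 0, 1, 2.
f(u) = 2u² - 3u - 1: f₀=-1, f₁=-2, f₂=1.
(h/2)·[f₀ + 2f₁ + f₂] = 0.5·(-4) = -2.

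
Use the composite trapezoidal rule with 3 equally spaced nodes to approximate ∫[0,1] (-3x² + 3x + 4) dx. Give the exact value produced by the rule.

4.375

h = (1 − 0)/2 = 0.5.
Nodes x₀,…,x₂ = 0, 0.5, 1.
f(x) = -3x² + 3x + 4: f₀=4, f₁=4.75, f₂=4.
(h/2)·[f₀ + 2f₁ + f₂] = 0.25·(17.5) = 4.375.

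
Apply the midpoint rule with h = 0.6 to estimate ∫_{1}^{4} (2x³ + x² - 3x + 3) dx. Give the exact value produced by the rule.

h = (4 − 1)/5 = 0.6.
Midpoints m₁,…,m₅ = 1.3, 1.9, 2.5, 3.1, 3.7.
f(m₁)=5.184, f(m₂)=14.628, f(m₃)=33, f(m₄)=62.892, f(m₅)=106.896.
h·[f(m₁) + f(m₂) + f(m₃) + f(m₄) + f(m₅)] = 0.6·(222.6) = 133.56.

133.56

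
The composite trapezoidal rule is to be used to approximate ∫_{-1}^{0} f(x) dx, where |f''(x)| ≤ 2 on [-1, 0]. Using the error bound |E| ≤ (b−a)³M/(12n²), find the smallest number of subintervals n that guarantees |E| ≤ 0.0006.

17

Need 2/(12n²) ≤ 0.0006.
n² ≥ 2/(12·0.0006) = 277.778 ⇒ n ≥ 16.6667, so the smallest n is 17.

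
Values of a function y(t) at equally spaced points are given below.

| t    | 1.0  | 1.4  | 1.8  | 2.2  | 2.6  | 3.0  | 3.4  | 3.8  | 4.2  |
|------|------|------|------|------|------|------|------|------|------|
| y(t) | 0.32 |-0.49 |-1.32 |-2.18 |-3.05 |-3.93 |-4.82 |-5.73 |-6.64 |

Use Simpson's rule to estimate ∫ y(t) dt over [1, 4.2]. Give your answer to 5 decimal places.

-9.86933

h = 0.4, n = 8.
(h/3)·[y₀ + 4y₁ + 2y₂ + 4y₃ + 2y₄ + 4y₅ + 2y₆ + 4y₇ + y₈] = 0.133333·(-74.02) = -9.86933.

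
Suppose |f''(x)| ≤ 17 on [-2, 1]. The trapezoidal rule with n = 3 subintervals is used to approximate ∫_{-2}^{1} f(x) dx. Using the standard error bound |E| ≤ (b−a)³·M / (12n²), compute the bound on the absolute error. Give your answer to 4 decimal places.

4.2500

|E| ≤ (3)³·17 / (12·3²) = 459/108 = 4.2500.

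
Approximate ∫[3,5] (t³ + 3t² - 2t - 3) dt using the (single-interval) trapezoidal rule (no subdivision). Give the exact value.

T = (b−a)/2 · [f(3) + f(5)] = 1·[45 + 187] = 232.

232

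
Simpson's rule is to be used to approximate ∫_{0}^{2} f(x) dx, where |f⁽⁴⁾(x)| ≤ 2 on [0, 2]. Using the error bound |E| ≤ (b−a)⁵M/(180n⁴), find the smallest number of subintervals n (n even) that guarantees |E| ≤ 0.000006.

16

Need 64/(180n⁴) ≤ 0.000006.
n⁴ ≥ 64/(180·0.000006) = 59259.3 ⇒ n ≥ 15.6023, so the smallest even n is 16. (n must be even for Simpson's rule.)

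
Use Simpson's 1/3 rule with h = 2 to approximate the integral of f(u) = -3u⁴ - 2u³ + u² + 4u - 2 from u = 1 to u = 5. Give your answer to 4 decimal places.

-2130.6667

h = (5 − 1)/2 = 2.
Nodes u₀,…,u₂ = 1, 3, 5.
f(u) = -3u⁴ - 2u³ + u² + 4u - 2: f₀=-2, f₁=-278, f₂=-2082.
(h/3)·[f₀ + 4f₁ + f₂] = 0.666667·(-3196) = -2130.6667.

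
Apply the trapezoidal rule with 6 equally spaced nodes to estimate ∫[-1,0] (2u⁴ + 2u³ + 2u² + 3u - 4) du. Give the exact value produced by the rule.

h = (0 − (-1))/5 = 0.2.
Nodes u₀,…,u₅ = -1, -0.8, -0.6, -0.4, -0.2, 0.
f(u) = 2u⁴ + 2u³ + 2u² + 3u - 4: f₀=-5, f₁=-5.3248, f₂=-5.2528, f₃=-4.9568, f₄=-4.5328, f₅=-4.
(h/2)·[f₀ + 2f₁ + 2f₂ + 2f₃ + 2f₄ + f₅] = 0.1·(-49.1344) = -4.91344.

-4.91344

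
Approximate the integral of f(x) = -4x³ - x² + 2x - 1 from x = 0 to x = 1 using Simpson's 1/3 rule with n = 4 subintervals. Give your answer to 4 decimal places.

h = (1 − 0)/4 = 0.25.
Nodes x₀,…,x₄ = 0, 0.25, 0.5, 0.75, 1.
f(x) = -4x³ - x² + 2x - 1: f₀=-1, f₁=-0.625, f₂=-0.75, f₃=-1.75, f₄=-4.
(h/3)·[f₀ + 4f₁ + 2f₂ + 4f₃ + f₄] = 0.083333·(-16) = -1.3333.

-1.3333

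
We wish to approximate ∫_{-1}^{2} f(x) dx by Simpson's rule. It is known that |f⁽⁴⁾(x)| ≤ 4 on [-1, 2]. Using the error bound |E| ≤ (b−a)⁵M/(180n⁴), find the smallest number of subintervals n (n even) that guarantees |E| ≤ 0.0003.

Need 972/(180n⁴) ≤ 0.0003.
n⁴ ≥ 972/(180·0.0003) = 18000 ⇒ n ≥ 11.5829, so the smallest even n is 12. (n must be even for Simpson's rule.)

12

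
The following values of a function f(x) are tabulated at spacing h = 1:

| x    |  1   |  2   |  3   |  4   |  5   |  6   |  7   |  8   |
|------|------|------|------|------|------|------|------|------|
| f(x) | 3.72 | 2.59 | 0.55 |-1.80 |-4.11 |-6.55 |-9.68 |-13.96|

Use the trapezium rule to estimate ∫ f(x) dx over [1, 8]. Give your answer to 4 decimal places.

-24.1200

h = 1, n = 7.
(h/2)·[y₀ + 2y₁ + 2y₂ + 2y₃ + 2y₄ + 2y₅ + 2y₆ + y₇] = 0.5·(-48.24) = -24.1200.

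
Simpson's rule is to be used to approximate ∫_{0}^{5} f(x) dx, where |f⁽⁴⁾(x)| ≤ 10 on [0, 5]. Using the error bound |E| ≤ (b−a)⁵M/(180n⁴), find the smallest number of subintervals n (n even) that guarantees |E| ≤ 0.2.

Need 31250/(180n⁴) ≤ 0.2.
n⁴ ≥ 31250/(180·0.2) = 868.056 ⇒ n ≥ 5.4280, so the smallest even n is 6. (n must be even for Simpson's rule.)

6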